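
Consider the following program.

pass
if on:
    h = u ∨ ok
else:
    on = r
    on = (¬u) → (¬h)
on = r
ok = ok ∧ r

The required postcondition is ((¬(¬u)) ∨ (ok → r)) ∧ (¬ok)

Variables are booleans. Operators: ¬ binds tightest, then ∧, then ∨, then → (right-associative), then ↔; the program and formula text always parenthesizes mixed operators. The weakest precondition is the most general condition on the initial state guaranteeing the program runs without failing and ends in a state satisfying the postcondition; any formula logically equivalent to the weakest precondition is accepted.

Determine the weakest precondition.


Working backward. After the program, the postcondition ((¬(¬u)) ∨ (ok → r)) ∧ (¬ok) must hold; in canonical form it is (u ∨ (ok → r)) ∧ (¬ok).
Before ok := ok ∧ r: (u ∨ ((ok ∧ r) → r)) ∧ (¬(ok ∧ r))
Before on := r: (u ∨ ((ok ∧ r) → r)) ∧ (¬(ok ∧ r))
Then branch requires (u ∨ ((ok ∧ r) → r)) ∧ (¬(ok ∧ r)); else branch requires (u ∨ ((ok ∧ r) → r)) ∧ (¬(ok ∧ r)).
Before the if: (on → ((u ∨ ((ok ∧ r) → r)) ∧ (¬(ok ∧ r)))) ∧ ((¬on) → ((u ∨ ((ok ∧ r) → r)) ∧ (¬(ok ∧ r))))
Before skip: (on → ((u ∨ ((ok ∧ r) → r)) ∧ (¬(ok ∧ r)))) ∧ ((¬on) → ((u ∨ ((ok ∧ r) → r)) ∧ (¬(ok ∧ r))))
Answer: WP = (on → ((u ∨ ((ok ∧ r) → r)) ∧ (¬(ok ∧ r)))) ∧ ((¬on) → ((u ∨ ((ok ∧ r) → r)) ∧ (¬(ok ∧ r))))


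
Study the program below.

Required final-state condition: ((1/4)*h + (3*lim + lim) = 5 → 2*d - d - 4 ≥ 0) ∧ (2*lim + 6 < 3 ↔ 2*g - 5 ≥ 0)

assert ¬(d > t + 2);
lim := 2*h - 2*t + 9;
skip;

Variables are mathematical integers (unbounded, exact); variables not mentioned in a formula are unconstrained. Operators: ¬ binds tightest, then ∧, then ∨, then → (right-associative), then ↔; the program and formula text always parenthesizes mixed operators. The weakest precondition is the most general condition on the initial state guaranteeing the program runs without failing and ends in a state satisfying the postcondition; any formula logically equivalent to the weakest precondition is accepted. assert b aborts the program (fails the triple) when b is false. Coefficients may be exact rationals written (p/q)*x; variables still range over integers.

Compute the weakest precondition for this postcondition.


Working backward. After the program, the postcondition ((1/4)*h + (3*lim + lim) = 5 → 2*d - d - 4 ≥ 0) ∧ (2*lim + 6 < 3 ↔ 2*g - 5 ≥ 0) must hold; in canonical form it is ((1/4)*h + 4*lim = 5 → d ≥ 4) ∧ (2*lim < -3 ↔ 2*g ≥ 5).
Before skip: ((1/4)*h + 4*lim = 5 → d ≥ 4) ∧ (2*lim < -3 ↔ 2*g ≥ 5)
Before lim := 2*h - 2*t + 9: ((33/4)*h = 8*t - 31 → d ≥ 4) ∧ (4*h < 4*t - 21 ↔ 2*g ≥ 5)
Before assert ¬(d > t + 2): (¬(d > t + 2)) ∧ ((33/4)*h = 8*t - 31 → d ≥ 4) ∧ (4*h < 4*t - 21 ↔ 2*g ≥ 5)
Answer: WP = (¬(d > t + 2)) ∧ ((33/4)*h = 8*t - 31 → d ≥ 4) ∧ (4*h < 4*t - 21 ↔ 2*g ≥ 5)


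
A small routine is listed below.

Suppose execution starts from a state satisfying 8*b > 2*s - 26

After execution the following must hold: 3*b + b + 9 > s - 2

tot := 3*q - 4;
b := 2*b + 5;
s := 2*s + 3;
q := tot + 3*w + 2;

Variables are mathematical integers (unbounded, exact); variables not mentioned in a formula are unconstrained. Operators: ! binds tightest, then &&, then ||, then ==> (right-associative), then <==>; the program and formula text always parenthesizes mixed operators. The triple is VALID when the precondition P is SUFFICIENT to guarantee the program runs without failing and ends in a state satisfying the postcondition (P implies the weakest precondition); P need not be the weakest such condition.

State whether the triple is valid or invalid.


Working backward. After the program, the postcondition 3*b + b + 9 > s - 2 must hold; in canonical form it is 4*b > s - 11.
Before q := tot + 3*w + 2: 4*b > s - 11
Before s := 2*s + 3: 4*b > 2*s - 8
Before b := 2*b + 5: 8*b > 2*s - 28
Before tot := 3*q - 4: 8*b > 2*s - 28
The weakest precondition is 8*b > 2*s - 28.
Check whether 8*b > 2*s - 26 implies it.
Every state satisfying the precondition satisfies the weakest precondition: the implication holds.
Answer: valid


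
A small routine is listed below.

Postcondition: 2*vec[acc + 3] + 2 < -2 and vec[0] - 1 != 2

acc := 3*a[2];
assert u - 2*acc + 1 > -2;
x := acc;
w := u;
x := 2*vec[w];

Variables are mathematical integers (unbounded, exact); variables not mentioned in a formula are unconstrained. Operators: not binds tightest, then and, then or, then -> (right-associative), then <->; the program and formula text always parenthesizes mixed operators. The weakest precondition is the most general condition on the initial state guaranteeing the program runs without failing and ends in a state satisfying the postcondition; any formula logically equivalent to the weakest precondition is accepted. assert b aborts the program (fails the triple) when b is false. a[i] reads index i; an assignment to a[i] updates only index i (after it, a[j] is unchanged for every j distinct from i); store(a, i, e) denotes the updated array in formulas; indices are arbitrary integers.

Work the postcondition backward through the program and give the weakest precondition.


Working backward. After the program, the postcondition 2*vec[acc + 3] + 2 < -2 and vec[0] - 1 != 2 must hold; in canonical form it is 2*vec[acc + 3] < -4 and vec[0] != 3.
Before x := 2*vec[w]: 2*vec[acc + 3] < -4 and vec[0] != 3
Before w := u: 2*vec[acc + 3] < -4 and vec[0] != 3
Before x := acc: 2*vec[acc + 3] < -4 and vec[0] != 3
Before assert u - 2*acc + 1 > -2: u > 2*acc - 3 and 2*vec[acc + 3] < -4 and vec[0] != 3
Before acc := 3*a[2]: u > 6*a[2] - 3 and 2*vec[3*a[2] + 3] < -4 and vec[0] != 3
Answer: WP = u > 6*a[2] - 3 and 2*vec[3*a[2] + 3] < -4 and vec[0] != 3


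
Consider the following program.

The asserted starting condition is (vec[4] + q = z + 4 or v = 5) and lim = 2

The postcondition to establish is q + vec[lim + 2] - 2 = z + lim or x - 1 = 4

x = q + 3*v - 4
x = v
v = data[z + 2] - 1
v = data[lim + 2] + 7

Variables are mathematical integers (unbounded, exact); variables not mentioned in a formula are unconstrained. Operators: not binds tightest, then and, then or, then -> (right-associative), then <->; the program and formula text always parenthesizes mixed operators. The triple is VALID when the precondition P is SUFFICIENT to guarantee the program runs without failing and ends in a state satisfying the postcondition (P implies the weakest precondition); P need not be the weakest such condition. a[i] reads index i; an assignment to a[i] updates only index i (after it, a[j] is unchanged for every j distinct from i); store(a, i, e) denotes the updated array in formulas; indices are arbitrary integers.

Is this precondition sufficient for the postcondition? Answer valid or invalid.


Working backward. After the program, the postcondition q + vec[lim + 2] - 2 = z + lim or x - 1 = 4 must hold; in canonical form it is vec[lim + 2] + q = lim + z + 2 or x = 5.
Before v := data[lim + 2] + 7: vec[lim + 2] + q = lim + z + 2 or x = 5
Before v := data[z + 2] - 1: vec[lim + 2] + q = lim + z + 2 or x = 5
Before x := v: vec[lim + 2] + q = lim + z + 2 or v = 5
Before x := q + 3*v - 4: vec[lim + 2] + q = lim + z + 2 or v = 5
The weakest precondition is vec[lim + 2] + q = lim + z + 2 or v = 5.
Check whether (vec[4] + q = z + 4 or v = 5) and lim = 2 implies it.
Every state satisfying the precondition satisfies the weakest precondition: the implication holds.
Answer: valid


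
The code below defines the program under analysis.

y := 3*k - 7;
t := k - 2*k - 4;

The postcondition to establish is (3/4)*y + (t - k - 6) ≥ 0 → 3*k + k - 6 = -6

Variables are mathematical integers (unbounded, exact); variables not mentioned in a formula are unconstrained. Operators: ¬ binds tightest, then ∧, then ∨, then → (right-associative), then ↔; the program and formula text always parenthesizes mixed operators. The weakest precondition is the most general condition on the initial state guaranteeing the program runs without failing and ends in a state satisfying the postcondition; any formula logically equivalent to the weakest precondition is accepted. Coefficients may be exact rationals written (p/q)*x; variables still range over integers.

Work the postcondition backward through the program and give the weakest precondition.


Working backward. After the program, the postcondition (3/4)*y + (t - k - 6) ≥ 0 → 3*k + k - 6 = -6 must hold; in canonical form it is t + (3/4)*y ≥ k + 6 → 4*k = 0.
Before t := k - 2*k - 4: (3/4)*y ≥ 2*k + 10 → 4*k = 0
Before y := 3*k - 7: (1/4)*k ≥ 61/4 → 4*k = 0
Answer: WP = (1/4)*k ≥ 61/4 → 4*k = 0


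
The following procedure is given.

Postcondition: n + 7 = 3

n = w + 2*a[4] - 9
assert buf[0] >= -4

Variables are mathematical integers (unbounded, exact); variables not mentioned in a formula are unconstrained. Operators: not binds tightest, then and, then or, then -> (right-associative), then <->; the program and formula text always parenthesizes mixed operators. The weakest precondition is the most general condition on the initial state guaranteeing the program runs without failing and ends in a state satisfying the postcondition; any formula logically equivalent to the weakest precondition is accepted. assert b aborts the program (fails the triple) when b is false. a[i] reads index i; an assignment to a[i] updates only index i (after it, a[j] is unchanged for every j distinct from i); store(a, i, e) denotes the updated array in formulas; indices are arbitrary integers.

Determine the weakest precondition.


Working backward. After the program, the postcondition n + 7 = 3 must hold; in canonical form it is n = -4.
Before assert buf[0] >= -4: buf[0] >= -4 and n = -4
Before n := w + 2*a[4] - 9: buf[0] >= -4 and 2*a[4] + w = 5
Answer: WP = buf[0] >= -4 and 2*a[4] + w = 5


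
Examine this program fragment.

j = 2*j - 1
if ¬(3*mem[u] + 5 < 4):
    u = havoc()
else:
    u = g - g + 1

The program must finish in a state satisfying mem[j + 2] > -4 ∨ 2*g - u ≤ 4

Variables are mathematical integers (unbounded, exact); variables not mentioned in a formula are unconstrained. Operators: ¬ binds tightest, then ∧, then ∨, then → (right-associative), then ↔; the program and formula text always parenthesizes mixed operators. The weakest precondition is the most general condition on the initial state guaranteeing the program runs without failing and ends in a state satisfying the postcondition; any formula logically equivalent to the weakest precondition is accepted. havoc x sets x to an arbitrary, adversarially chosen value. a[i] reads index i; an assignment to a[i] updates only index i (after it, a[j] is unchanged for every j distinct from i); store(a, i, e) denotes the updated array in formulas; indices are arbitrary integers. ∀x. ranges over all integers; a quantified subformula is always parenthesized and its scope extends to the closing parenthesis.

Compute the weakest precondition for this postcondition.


Working backward. After the program, the postcondition mem[j + 2] > -4 ∨ 2*g - u ≤ 4 must hold; in canonical form it is mem[j + 2] > -4 ∨ 2*g ≤ u + 4.
Then branch requires ∀u_1. (mem[j + 2] > -4 ∨ 2*g ≤ u_1 + 4); else branch requires mem[j + 2] > -4 ∨ 2*g ≤ 5.
Before the if: ((¬(3*mem[u] < -1)) → (∀u_1. (mem[j + 2] > -4 ∨ 2*g ≤ u_1 + 4))) ∧ (3*mem[u] < -1 → (mem[j + 2] > -4 ∨ 2*g ≤ 5))
Before j := 2*j - 1: ((¬(3*mem[u] < -1)) → (∀u_1. (mem[2*j + 1] > -4 ∨ 2*g ≤ u_1 + 4))) ∧ (3*mem[u] < -1 → (mem[2*j + 1] > -4 ∨ 2*g ≤ 5))
Answer: WP = ((¬(3*mem[u] < -1)) → (∀u_1. (mem[2*j + 1] > -4 ∨ 2*g ≤ u_1 + 4))) ∧ (3*mem[u] < -1 → (mem[2*j + 1] > -4 ∨ 2*g ≤ 5))


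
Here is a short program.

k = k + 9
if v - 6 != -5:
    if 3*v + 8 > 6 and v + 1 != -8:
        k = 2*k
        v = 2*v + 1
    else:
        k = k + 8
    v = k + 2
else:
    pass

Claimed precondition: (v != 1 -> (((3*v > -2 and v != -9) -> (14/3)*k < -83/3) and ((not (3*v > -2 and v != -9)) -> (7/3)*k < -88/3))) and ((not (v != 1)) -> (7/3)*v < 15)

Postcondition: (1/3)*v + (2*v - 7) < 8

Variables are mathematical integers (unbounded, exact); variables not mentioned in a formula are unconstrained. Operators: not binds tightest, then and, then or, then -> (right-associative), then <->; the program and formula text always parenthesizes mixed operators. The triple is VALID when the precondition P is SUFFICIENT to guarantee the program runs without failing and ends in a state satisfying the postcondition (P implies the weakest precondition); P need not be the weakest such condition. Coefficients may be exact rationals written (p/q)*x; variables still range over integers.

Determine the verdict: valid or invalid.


Working backward. After the program, the postcondition (1/3)*v + (2*v - 7) < 8 must hold; in canonical form it is (7/3)*v < 15.
Then branch requires ((3*v > -2 and v != -9) -> (14/3)*k < 31/3) and ((not (3*v > -2 and v != -9)) -> (7/3)*k < -25/3); else branch requires (7/3)*v < 15.
Before the if: (v != 1 -> (((3*v > -2 and v != -9) -> (14/3)*k < 31/3) and ((not (3*v > -2 and v != -9)) -> (7/3)*k < -25/3))) and ((not (v != 1)) -> (7/3)*v < 15)
Before k := k + 9: (v != 1 -> (((3*v > -2 and v != -9) -> (14/3)*k < -95/3) and ((not (3*v > -2 and v != -9)) -> (7/3)*k < -88/3))) and ((not (v != 1)) -> (7/3)*v < 15)
The weakest precondition is (v != 1 -> (((3*v > -2 and v != -9) -> (14/3)*k < -95/3) and ((not (3*v > -2 and v != -9)) -> (7/3)*k < -88/3))) and ((not (v != 1)) -> (7/3)*v < 15).
Check whether (v != 1 -> (((3*v > -2 and v != -9) -> (14/3)*k < -83/3) and ((not (3*v > -2 and v != -9)) -> (7/3)*k < -88/3))) and ((not (v != 1)) -> (7/3)*v < 15) implies it.
Countermodel: at the initial state k = -6, v = 0, the precondition holds but the weakest precondition fails.
Answer: invalid


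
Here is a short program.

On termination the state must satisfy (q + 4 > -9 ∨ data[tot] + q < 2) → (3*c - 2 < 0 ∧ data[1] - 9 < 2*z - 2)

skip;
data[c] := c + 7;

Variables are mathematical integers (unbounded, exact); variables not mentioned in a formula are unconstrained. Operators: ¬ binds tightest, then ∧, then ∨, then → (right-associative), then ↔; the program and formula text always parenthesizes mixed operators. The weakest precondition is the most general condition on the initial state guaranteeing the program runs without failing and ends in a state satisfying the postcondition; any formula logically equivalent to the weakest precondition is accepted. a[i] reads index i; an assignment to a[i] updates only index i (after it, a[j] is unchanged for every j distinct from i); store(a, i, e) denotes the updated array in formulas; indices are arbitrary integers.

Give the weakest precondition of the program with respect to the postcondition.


Working backward. After the program, the postcondition (q + 4 > -9 ∨ data[tot] + q < 2) → (3*c - 2 < 0 ∧ data[1] - 9 < 2*z - 2) must hold; in canonical form it is (q > -13 ∨ data[tot] + q < 2) → (3*c < 2 ∧ data[1] < 2*z + 7).
Before data[c] := c + 7: (q > -13 ∨ store(data, c, c + 7)[tot] + q < 2) → (3*c < 2 ∧ store(data, c, c + 7)[1] < 2*z + 7)
Before skip: (q > -13 ∨ store(data, c, c + 7)[tot] + q < 2) → (3*c < 2 ∧ store(data, c, c + 7)[1] < 2*z + 7)
Answer: WP = (q > -13 ∨ store(data, c, c + 7)[tot] + q < 2) → (3*c < 2 ∧ store(data, c, c + 7)[1] < 2*z + 7)


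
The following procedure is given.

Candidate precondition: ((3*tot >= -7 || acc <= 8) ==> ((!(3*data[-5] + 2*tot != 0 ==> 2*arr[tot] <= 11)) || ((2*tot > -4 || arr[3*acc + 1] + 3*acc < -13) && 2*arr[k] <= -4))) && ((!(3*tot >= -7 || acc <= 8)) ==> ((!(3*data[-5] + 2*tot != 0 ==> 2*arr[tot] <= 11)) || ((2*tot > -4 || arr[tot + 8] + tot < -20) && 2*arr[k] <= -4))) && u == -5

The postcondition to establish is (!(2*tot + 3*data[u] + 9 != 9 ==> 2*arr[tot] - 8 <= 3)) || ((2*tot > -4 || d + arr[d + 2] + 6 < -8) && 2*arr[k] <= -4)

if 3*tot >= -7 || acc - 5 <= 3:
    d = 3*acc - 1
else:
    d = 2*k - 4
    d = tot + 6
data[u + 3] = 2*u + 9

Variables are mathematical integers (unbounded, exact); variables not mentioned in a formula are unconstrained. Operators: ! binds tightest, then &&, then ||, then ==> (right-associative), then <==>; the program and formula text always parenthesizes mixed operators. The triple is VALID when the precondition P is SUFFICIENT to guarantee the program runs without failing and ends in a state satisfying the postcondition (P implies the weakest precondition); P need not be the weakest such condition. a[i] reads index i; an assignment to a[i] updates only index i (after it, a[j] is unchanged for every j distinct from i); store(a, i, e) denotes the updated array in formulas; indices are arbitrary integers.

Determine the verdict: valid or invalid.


Working backward. After the program, the postcondition (!(2*tot + 3*data[u] + 9 != 9 ==> 2*arr[tot] - 8 <= 3)) || ((2*tot > -4 || d + arr[d + 2] + 6 < -8) && 2*arr[k] <= -4) must hold; in canonical form it is (!(3*data[u] + 2*tot != 0 ==> 2*arr[tot] <= 11)) || ((2*tot > -4 || arr[d + 2] + d < -14) && 2*arr[k] <= -4).
Before data[u + 3] := 2*u + 9: (!(3*store(data, u + 3, 2*u + 9)[u] + 2*tot != 0 ==> 2*arr[tot] <= 11)) || ((2*tot > -4 || arr[d + 2] + d < -14) && 2*arr[k] <= -4)
Then branch requires (!(3*store(data, u + 3, 2*u + 9)[u] + 2*tot != 0 ==> 2*arr[tot] <= 11)) || ((2*tot > -4 || arr[3*acc + 1] + 3*acc < -13) && 2*arr[k] <= -4); else branch requires (!(3*store(data, u + 3, 2*u + 9)[u] + 2*tot != 0 ==> 2*arr[tot] <= 11)) || ((2*tot > -4 || arr[tot + 8] + tot < -20) && 2*arr[k] <= -4).
Before the if: ((3*tot >= -7 || acc <= 8) ==> ((!(3*store(data, u + 3, 2*u + 9)[u] + 2*tot != 0 ==> 2*arr[tot] <= 11)) || ((2*tot > -4 || arr[3*acc + 1] + 3*acc < -13) && 2*arr[k] <= -4))) && ((!(3*tot >= -7 || acc <= 8)) ==> ((!(3*store(data, u + 3, 2*u + 9)[u] + 2*tot != 0 ==> 2*arr[tot] <= 11)) || ((2*tot > -4 || arr[tot + 8] + tot < -20) && 2*arr[k] <= -4)))
The weakest precondition is ((3*tot >= -7 || acc <= 8) ==> ((!(3*store(data, u + 3, 2*u + 9)[u] + 2*tot != 0 ==> 2*arr[tot] <= 11)) || ((2*tot > -4 || arr[3*acc + 1] + 3*acc < -13) && 2*arr[k] <= -4))) && ((!(3*tot >= -7 || acc <= 8)) ==> ((!(3*store(data, u + 3, 2*u + 9)[u] + 2*tot != 0 ==> 2*arr[tot] <= 11)) || ((2*tot > -4 || arr[tot + 8] + tot < -20) && 2*arr[k] <= -4))).
Check whether ((3*tot >= -7 || acc <= 8) ==> ((!(3*data[-5] + 2*tot != 0 ==> 2*arr[tot] <= 11)) || ((2*tot > -4 || arr[3*acc + 1] + 3*acc < -13) && 2*arr[k] <= -4))) && ((!(3*tot >= -7 || acc <= 8)) ==> ((!(3*data[-5] + 2*tot != 0 ==> 2*arr[tot] <= 11)) || ((2*tot > -4 || arr[tot + 8] + tot < -20) && 2*arr[k] <= -4))) && u == -5 implies it.
Every state satisfying the precondition satisfies the weakest precondition: the implication holds.
Answer: valid


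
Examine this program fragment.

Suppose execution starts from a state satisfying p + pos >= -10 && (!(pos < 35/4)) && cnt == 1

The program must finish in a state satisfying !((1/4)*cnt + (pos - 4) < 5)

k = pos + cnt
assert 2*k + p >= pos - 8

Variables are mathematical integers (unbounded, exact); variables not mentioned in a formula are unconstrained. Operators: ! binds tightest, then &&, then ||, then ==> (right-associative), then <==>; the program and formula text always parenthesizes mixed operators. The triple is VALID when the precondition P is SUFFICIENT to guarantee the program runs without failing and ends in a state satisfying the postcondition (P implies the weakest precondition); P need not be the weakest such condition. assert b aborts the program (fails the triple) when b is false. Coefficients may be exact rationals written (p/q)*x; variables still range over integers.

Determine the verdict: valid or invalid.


Working backward. After the program, the postcondition !((1/4)*cnt + (pos - 4) < 5) must hold; in canonical form it is !((1/4)*cnt + pos < 9).
Before assert 2*k + p >= pos - 8: 2*k + p >= pos - 8 && (!((1/4)*cnt + pos < 9))
Before k := pos + cnt: 2*cnt + p + pos >= -8 && (!((1/4)*cnt + pos < 9))
The weakest precondition is 2*cnt + p + pos >= -8 && (!((1/4)*cnt + pos < 9)).
Check whether p + pos >= -10 && (!(pos < 35/4)) && cnt == 1 implies it.
Every state satisfying the precondition satisfies the weakest precondition: the implication holds.
Answer: valid


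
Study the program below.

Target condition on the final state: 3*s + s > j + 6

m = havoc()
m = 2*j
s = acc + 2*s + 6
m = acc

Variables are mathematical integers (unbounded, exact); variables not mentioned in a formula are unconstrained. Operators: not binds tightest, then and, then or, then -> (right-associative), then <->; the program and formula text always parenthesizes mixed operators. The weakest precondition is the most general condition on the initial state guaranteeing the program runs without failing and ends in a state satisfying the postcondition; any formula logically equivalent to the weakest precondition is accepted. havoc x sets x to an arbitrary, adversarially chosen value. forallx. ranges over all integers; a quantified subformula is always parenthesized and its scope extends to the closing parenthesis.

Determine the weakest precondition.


Working backward. After the program, the postcondition 3*s + s > j + 6 must hold; in canonical form it is 4*s > j + 6.
Before m := acc: 4*s > j + 6
Before s := acc + 2*s + 6: 4*acc + 8*s > j - 18
Before m := 2*j: 4*acc + 8*s > j - 18
Before havoc m: 4*acc + 8*s > j - 18
Answer: WP = 4*acc + 8*s > j - 18


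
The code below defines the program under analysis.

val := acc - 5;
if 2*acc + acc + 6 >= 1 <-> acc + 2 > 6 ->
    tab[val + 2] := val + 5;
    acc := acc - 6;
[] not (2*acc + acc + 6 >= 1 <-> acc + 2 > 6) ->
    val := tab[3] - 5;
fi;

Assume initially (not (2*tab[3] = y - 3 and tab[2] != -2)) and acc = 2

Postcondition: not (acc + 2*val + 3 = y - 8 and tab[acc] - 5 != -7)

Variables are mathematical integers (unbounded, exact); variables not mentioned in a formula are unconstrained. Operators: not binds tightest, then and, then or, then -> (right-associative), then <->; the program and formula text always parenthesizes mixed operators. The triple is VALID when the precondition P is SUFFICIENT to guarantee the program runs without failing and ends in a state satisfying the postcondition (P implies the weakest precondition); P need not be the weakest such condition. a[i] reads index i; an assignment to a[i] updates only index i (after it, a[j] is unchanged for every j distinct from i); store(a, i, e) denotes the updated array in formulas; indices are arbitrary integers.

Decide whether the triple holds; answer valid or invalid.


Working backward. After the program, the postcondition not (acc + 2*val + 3 = y - 8 and tab[acc] - 5 != -7) must hold; in canonical form it is not (acc + 2*val = y - 11 and tab[acc] != -2).
Then branch requires not (acc + 2*val = y - 5 and store(tab, val + 2, val + 5)[acc - 6] != -2); else branch requires not (2*tab[3] + acc = y - 1 and tab[acc] != -2).
Before the if: ((3*acc >= -5 <-> acc > 4) -> (not (acc + 2*val = y - 5 and store(tab, val + 2, val + 5)[acc - 6] != -2))) and ((not (3*acc >= -5 <-> acc > 4)) -> (not (2*tab[3] + acc = y - 1 and tab[acc] != -2)))
Before val := acc - 5: ((3*acc >= -5 <-> acc > 4) -> (not (3*acc = y + 5 and store(tab, acc - 3, acc)[acc - 6] != -2))) and ((not (3*acc >= -5 <-> acc > 4)) -> (not (2*tab[3] + acc = y - 1 and tab[acc] != -2)))
The weakest precondition is ((3*acc >= -5 <-> acc > 4) -> (not (3*acc = y + 5 and store(tab, acc - 3, acc)[acc - 6] != -2))) and ((not (3*acc >= -5 <-> acc > 4)) -> (not (2*tab[3] + acc = y - 1 and tab[acc] != -2))).
Check whether (not (2*tab[3] = y - 3 and tab[2] != -2)) and acc = 2 implies it.
Every state satisfying the precondition satisfies the weakest precondition: the implication holds.
Answer: valid


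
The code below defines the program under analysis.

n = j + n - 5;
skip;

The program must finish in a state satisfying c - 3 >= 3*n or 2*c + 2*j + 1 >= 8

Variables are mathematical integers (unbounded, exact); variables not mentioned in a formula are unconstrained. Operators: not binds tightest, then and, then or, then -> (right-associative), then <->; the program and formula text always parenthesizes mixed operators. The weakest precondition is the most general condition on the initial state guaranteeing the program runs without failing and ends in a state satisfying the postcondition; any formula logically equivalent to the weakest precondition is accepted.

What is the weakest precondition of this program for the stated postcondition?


Working backward. After the program, the postcondition c - 3 >= 3*n or 2*c + 2*j + 1 >= 8 must hold; in canonical form it is c >= 3*n + 3 or 2*c + 2*j >= 7.
Before skip: c >= 3*n + 3 or 2*c + 2*j >= 7
Before n := j + n - 5: c >= 3*j + 3*n - 12 or 2*c + 2*j >= 7
Answer: WP = c >= 3*j + 3*n - 12 or 2*c + 2*j >= 7


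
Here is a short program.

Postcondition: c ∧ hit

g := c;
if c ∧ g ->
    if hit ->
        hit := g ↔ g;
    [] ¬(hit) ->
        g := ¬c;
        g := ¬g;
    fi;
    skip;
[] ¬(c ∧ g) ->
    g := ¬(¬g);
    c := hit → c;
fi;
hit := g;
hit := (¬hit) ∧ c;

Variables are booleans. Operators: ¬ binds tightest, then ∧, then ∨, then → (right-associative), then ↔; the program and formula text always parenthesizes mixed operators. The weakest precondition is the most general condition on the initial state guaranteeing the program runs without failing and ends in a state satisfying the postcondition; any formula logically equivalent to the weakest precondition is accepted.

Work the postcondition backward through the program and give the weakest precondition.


Working backward. After the program, c ∧ hit must hold.
Before hit := (¬hit) ∧ c: c ∧ (¬hit)
Before hit := g: c ∧ (¬g)
Then branch requires (hit → (c ∧ (¬g))) ∧ hit; else branch requires (hit → c) ∧ (¬g).
Before the if: ((c ∧ g) → ((hit → (c ∧ (¬g))) ∧ hit)) ∧ ((¬(c ∧ g)) → ((hit → c) ∧ (¬g)))
Before g := c: (¬c) ∧ ((¬c) → ((hit → c) ∧ (¬c)))
Answer: WP = (¬c) ∧ ((¬c) → ((hit → c) ∧ (¬c)))


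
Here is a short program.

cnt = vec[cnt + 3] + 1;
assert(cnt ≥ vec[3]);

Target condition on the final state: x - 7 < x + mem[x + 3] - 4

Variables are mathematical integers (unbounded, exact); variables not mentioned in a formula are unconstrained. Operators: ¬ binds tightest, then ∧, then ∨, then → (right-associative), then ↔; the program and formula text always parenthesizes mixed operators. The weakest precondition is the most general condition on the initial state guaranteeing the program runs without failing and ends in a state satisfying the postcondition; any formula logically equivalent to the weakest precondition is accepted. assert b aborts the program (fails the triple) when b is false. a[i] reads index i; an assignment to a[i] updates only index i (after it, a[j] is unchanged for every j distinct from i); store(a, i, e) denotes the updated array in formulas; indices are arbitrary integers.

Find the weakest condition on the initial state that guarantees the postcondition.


Working backward. After the program, the postcondition x - 7 < x + mem[x + 3] - 4 must hold; in canonical form it is mem[x + 3] > -3.
Before assert cnt ≥ vec[3]: cnt ≥ vec[3] ∧ mem[x + 3] > -3
Before cnt := vec[cnt + 3] + 1: vec[cnt + 3] ≥ vec[3] - 1 ∧ mem[x + 3] > -3
Answer: WP = vec[cnt + 3] ≥ vec[3] - 1 ∧ mem[x + 3] > -3


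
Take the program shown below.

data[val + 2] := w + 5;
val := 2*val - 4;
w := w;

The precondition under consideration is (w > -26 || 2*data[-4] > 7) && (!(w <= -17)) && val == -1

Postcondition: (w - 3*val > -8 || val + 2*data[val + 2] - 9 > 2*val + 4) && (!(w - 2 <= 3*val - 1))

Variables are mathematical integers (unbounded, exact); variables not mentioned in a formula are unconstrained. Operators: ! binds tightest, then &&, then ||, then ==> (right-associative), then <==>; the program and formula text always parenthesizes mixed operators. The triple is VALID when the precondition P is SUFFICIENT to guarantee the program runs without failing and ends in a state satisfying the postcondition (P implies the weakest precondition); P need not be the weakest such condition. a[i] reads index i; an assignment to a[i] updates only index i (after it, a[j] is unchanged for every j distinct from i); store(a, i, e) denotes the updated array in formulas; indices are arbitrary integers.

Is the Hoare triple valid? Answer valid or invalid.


Working backward. After the program, the postcondition (w - 3*val > -8 || val + 2*data[val + 2] - 9 > 2*val + 4) && (!(w - 2 <= 3*val - 1)) must hold; in canonical form it is (w > 3*val - 8 || 2*data[val + 2] > val + 13) && (!(w <= 3*val + 1)).
Before w := w: (w > 3*val - 8 || 2*data[val + 2] > val + 13) && (!(w <= 3*val + 1))
Before val := 2*val - 4: (w > 6*val - 20 || 2*data[2*val - 2] > 2*val + 9) && (!(w <= 6*val - 11))
Before data[val + 2] := w + 5: (w > 6*val - 20 || 2*store(data, val + 2, w + 5)[2*val - 2] > 2*val + 9) && (!(w <= 6*val - 11))
The weakest precondition is (w > 6*val - 20 || 2*store(data, val + 2, w + 5)[2*val - 2] > 2*val + 9) && (!(w <= 6*val - 11)).
Check whether (w > -26 || 2*data[-4] > 7) && (!(w <= -17)) && val == -1 implies it.
Every state satisfying the precondition satisfies the weakest precondition: the implication holds.
Answer: valid


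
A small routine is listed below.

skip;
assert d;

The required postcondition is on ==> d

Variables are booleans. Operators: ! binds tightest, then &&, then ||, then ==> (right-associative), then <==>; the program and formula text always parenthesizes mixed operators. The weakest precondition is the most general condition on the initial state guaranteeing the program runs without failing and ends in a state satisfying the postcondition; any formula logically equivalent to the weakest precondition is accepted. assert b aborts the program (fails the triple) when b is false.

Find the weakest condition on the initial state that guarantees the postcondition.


Working backward. After the program, on ==> d must hold.
Before assert d: d && (on ==> d)
Before skip: d && (on ==> d)
Answer: WP = d && (on ==> d)


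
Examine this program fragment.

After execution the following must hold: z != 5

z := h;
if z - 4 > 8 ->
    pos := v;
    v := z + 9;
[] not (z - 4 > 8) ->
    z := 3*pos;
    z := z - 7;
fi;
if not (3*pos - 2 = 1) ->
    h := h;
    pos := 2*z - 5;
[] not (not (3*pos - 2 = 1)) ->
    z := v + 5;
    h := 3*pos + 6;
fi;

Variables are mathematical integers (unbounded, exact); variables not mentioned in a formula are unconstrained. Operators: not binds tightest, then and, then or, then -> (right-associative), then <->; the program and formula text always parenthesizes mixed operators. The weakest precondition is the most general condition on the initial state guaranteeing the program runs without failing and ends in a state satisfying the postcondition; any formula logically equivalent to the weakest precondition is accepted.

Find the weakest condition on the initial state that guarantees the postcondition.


Working backward. After the program, z != 5 must hold.
Then branch requires z != 5; else branch requires v != 0.
Before the if: ((not (3*pos = 3)) -> z != 5) and (3*pos = 3 -> v != 0)
Then branch requires ((not (3*v = 3)) -> z != 5) and (3*v = 3 -> z != -9); else branch requires ((not (3*pos = 3)) -> 3*pos != 12) and (3*pos = 3 -> v != 0).
Before the if: (z > 12 -> (((not (3*v = 3)) -> z != 5) and (3*v = 3 -> z != -9))) and ((not (z > 12)) -> (((not (3*pos = 3)) -> 3*pos != 12) and (3*pos = 3 -> v != 0)))
Before z := h: (h > 12 -> (((not (3*v = 3)) -> h != 5) and (3*v = 3 -> h != -9))) and ((not (h > 12)) -> (((not (3*pos = 3)) -> 3*pos != 12) and (3*pos = 3 -> v != 0)))
Answer: WP = (h > 12 -> (((not (3*v = 3)) -> h != 5) and (3*v = 3 -> h != -9))) and ((not (h > 12)) -> (((not (3*pos = 3)) -> 3*pos != 12) and (3*pos = 3 -> v != 0)))


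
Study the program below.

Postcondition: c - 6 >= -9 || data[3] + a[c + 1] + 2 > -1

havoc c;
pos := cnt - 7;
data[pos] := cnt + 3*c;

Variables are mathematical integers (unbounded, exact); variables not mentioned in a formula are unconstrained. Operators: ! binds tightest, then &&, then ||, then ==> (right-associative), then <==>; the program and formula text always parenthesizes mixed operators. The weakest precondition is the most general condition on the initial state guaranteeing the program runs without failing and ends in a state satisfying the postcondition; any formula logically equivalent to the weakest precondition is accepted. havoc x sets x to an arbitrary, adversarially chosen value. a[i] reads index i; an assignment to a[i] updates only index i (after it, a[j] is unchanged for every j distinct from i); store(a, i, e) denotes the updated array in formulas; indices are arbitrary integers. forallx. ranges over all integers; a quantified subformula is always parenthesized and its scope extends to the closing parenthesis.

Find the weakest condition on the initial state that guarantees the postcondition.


Working backward. After the program, the postcondition c - 6 >= -9 || data[3] + a[c + 1] + 2 > -1 must hold; in canonical form it is c >= -3 || a[c + 1] + data[3] > -3.
Before data[pos] := cnt + 3*c: c >= -3 || a[c + 1] + store(data, pos, 3*c + cnt)[3] > -3
Before pos := cnt - 7: c >= -3 || a[c + 1] + store(data, cnt - 7, 3*c + cnt)[3] > -3
Before havoc c: forall c_1. (c_1 >= -3 || a[c_1 + 1] + store(data, cnt - 7, 3*c_1 + cnt)[3] > -3)
Answer: WP = forall c_1. (c_1 >= -3 || a[c_1 + 1] + store(data, cnt - 7, 3*c_1 + cnt)[3] > -3)


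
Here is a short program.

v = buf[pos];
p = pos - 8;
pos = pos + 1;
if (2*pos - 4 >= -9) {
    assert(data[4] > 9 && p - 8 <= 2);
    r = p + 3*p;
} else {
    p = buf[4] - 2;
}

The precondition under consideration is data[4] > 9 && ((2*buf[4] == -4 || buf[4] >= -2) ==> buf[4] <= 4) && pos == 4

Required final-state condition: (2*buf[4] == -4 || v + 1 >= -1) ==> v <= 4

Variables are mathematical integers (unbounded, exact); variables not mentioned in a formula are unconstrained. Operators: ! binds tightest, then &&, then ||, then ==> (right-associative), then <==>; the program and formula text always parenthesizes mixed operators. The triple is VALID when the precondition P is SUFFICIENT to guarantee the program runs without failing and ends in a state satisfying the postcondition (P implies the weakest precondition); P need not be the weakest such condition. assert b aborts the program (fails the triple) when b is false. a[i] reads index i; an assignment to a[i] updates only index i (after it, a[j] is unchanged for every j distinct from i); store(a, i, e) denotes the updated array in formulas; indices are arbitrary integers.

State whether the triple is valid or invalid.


Working backward. After the program, the postcondition (2*buf[4] == -4 || v + 1 >= -1) ==> v <= 4 must hold; in canonical form it is (2*buf[4] == -4 || v >= -2) ==> v <= 4.
Then branch requires data[4] > 9 && p <= 10 && ((2*buf[4] == -4 || v >= -2) ==> v <= 4); else branch requires (2*buf[4] == -4 || v >= -2) ==> v <= 4.
Before the if: (2*pos >= -5 ==> (data[4] > 9 && p <= 10 && ((2*buf[4] == -4 || v >= -2) ==> v <= 4))) && ((!(2*pos >= -5)) ==> ((2*buf[4] == -4 || v >= -2) ==> v <= 4))
Before pos := pos + 1: (2*pos >= -7 ==> (data[4] > 9 && p <= 10 && ((2*buf[4] == -4 || v >= -2) ==> v <= 4))) && ((!(2*pos >= -7)) ==> ((2*buf[4] == -4 || v >= -2) ==> v <= 4))
Before p := pos - 8: (2*pos >= -7 ==> (data[4] > 9 && pos <= 18 && ((2*buf[4] == -4 || v >= -2) ==> v <= 4))) && ((!(2*pos >= -7)) ==> ((2*buf[4] == -4 || v >= -2) ==> v <= 4))
Before v := buf[pos]: (2*pos >= -7 ==> (data[4] > 9 && pos <= 18 && ((2*buf[4] == -4 || buf[pos] >= -2) ==> buf[pos] <= 4))) && ((!(2*pos >= -7)) ==> ((2*buf[4] == -4 || buf[pos] >= -2) ==> buf[pos] <= 4))
The weakest precondition is (2*pos >= -7 ==> (data[4] > 9 && pos <= 18 && ((2*buf[4] == -4 || buf[pos] >= -2) ==> buf[pos] <= 4))) && ((!(2*pos >= -7)) ==> ((2*buf[4] == -4 || buf[pos] >= -2) ==> buf[pos] <= 4)).
Check whether data[4] > 9 && ((2*buf[4] == -4 || buf[4] >= -2) ==> buf[4] <= 4) && pos == 4 implies it.
Every state satisfying the precondition satisfies the weakest precondition: the implication holds.
Answer: valid


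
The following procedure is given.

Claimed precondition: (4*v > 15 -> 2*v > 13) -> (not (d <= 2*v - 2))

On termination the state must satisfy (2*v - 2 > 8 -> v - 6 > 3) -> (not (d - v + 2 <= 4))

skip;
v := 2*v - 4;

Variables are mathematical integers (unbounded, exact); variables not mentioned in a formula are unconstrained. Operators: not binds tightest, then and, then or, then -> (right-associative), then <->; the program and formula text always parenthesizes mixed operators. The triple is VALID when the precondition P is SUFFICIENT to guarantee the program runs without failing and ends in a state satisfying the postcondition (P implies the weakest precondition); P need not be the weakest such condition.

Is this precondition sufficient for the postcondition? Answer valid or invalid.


Working backward. After the program, the postcondition (2*v - 2 > 8 -> v - 6 > 3) -> (not (d - v + 2 <= 4)) must hold; in canonical form it is (2*v > 10 -> v > 9) -> (not (d <= v + 2)).
Before v := 2*v - 4: (4*v > 18 -> 2*v > 13) -> (not (d <= 2*v - 2))
Before skip: (4*v > 18 -> 2*v > 13) -> (not (d <= 2*v - 2))
The weakest precondition is (4*v > 18 -> 2*v > 13) -> (not (d <= 2*v - 2)).
Check whether (4*v > 15 -> 2*v > 13) -> (not (d <= 2*v - 2)) implies it.
Countermodel: at the initial state d = 6, v = 4, the precondition holds but the weakest precondition fails.
Answer: invalid


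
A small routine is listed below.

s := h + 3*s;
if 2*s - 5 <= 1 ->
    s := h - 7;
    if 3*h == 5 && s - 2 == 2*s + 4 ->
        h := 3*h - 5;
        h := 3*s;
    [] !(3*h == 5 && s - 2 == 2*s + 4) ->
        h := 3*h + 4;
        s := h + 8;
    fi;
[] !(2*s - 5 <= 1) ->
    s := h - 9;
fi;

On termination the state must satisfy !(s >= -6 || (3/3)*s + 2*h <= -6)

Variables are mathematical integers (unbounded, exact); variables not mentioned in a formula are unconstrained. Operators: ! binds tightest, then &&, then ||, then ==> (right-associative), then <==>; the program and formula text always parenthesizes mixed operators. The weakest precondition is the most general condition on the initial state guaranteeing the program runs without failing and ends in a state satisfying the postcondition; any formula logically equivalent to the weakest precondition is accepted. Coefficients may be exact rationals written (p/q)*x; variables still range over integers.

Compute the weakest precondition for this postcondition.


Working backward. After the program, the postcondition !(s >= -6 || (3/3)*s + 2*h <= -6) must hold; in canonical form it is !(s >= -6 || 2*h + s <= -6).
Then branch requires ((3*h == 5 && h == 1) ==> (!(h >= 1 || 7*h <= 43))) && ((!(3*h == 5 && h == 1)) ==> (!(3*h >= -18 || 9*h <= -26))); else branch requires !(h >= 3 || 3*h <= 3).
Before the if: (2*s <= 6 ==> (((3*h == 5 && h == 1) ==> (!(h >= 1 || 7*h <= 43))) && ((!(3*h == 5 && h == 1)) ==> (!(3*h >= -18 || 9*h <= -26))))) && ((!(2*s <= 6)) ==> (!(h >= 3 || 3*h <= 3)))
Before s := h + 3*s: (2*h + 6*s <= 6 ==> (((3*h == 5 && h == 1) ==> (!(h >= 1 || 7*h <= 43))) && ((!(3*h == 5 && h == 1)) ==> (!(3*h >= -18 || 9*h <= -26))))) && ((!(2*h + 6*s <= 6)) ==> (!(h >= 3 || 3*h <= 3)))
Answer: WP = (2*h + 6*s <= 6 ==> (((3*h == 5 && h == 1) ==> (!(h >= 1 || 7*h <= 43))) && ((!(3*h == 5 && h == 1)) ==> (!(3*h >= -18 || 9*h <= -26))))) && ((!(2*h + 6*s <= 6)) ==> (!(h >= 3 || 3*h <= 3)))


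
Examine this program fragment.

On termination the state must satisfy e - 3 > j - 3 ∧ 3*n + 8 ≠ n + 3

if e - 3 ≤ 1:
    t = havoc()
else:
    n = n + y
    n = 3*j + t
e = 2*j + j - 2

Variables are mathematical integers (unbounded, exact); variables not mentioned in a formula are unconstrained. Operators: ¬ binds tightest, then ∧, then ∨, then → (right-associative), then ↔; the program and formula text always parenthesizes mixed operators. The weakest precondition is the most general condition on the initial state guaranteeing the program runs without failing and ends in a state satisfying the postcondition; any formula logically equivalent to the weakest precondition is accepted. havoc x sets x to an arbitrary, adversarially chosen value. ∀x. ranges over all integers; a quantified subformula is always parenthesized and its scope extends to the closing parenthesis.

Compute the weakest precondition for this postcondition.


Working backward. After the program, the postcondition e - 3 > j - 3 ∧ 3*n + 8 ≠ n + 3 must hold; in canonical form it is e > j ∧ 2*n ≠ -5.
Before e := 2*j + j - 2: 2*j > 2 ∧ 2*n ≠ -5
Then branch requires 2*j > 2 ∧ 2*n ≠ -5; else branch requires 2*j > 2 ∧ 6*j + 2*t ≠ -5.
Before the if: (e ≤ 4 → (2*j > 2 ∧ 2*n ≠ -5)) ∧ ((¬(e ≤ 4)) → (2*j > 2 ∧ 6*j + 2*t ≠ -5))
Answer: WP = (e ≤ 4 → (2*j > 2 ∧ 2*n ≠ -5)) ∧ ((¬(e ≤ 4)) → (2*j > 2 ∧ 6*j + 2*t ≠ -5))
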